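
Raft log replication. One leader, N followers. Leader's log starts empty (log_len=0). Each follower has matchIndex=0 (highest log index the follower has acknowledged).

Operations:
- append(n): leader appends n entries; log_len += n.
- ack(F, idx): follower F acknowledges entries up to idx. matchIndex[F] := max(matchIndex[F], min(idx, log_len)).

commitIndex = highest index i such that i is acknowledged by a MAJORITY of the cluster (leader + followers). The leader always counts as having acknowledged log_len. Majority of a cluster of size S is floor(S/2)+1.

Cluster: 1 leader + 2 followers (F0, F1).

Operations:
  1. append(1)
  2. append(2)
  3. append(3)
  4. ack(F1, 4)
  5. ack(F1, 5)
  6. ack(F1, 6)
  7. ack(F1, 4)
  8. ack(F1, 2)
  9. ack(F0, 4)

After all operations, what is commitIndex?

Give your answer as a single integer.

Answer: 6

Derivation:
Op 1: append 1 -> log_len=1
Op 2: append 2 -> log_len=3
Op 3: append 3 -> log_len=6
Op 4: F1 acks idx 4 -> match: F0=0 F1=4; commitIndex=4
Op 5: F1 acks idx 5 -> match: F0=0 F1=5; commitIndex=5
Op 6: F1 acks idx 6 -> match: F0=0 F1=6; commitIndex=6
Op 7: F1 acks idx 4 -> match: F0=0 F1=6; commitIndex=6
Op 8: F1 acks idx 2 -> match: F0=0 F1=6; commitIndex=6
Op 9: F0 acks idx 4 -> match: F0=4 F1=6; commitIndex=6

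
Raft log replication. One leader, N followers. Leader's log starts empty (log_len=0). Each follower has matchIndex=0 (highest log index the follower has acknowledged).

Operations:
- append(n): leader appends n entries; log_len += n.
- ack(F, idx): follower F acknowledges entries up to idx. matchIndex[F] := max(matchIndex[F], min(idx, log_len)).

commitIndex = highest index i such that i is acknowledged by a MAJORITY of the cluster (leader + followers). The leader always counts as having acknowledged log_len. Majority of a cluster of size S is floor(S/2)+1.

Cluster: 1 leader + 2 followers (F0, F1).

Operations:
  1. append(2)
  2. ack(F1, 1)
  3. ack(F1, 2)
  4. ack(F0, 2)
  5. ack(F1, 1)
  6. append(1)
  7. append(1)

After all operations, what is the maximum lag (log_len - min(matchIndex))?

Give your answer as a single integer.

Op 1: append 2 -> log_len=2
Op 2: F1 acks idx 1 -> match: F0=0 F1=1; commitIndex=1
Op 3: F1 acks idx 2 -> match: F0=0 F1=2; commitIndex=2
Op 4: F0 acks idx 2 -> match: F0=2 F1=2; commitIndex=2
Op 5: F1 acks idx 1 -> match: F0=2 F1=2; commitIndex=2
Op 6: append 1 -> log_len=3
Op 7: append 1 -> log_len=4

Answer: 2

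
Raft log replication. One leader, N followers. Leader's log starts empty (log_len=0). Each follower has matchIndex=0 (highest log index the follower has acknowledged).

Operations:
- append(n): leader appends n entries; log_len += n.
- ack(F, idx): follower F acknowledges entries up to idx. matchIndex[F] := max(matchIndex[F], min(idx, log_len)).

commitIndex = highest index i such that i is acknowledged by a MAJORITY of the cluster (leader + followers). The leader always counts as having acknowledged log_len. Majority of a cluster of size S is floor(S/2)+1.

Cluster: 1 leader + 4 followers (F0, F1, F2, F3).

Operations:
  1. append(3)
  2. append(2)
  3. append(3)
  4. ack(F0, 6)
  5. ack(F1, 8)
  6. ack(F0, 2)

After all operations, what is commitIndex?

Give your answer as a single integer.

Op 1: append 3 -> log_len=3
Op 2: append 2 -> log_len=5
Op 3: append 3 -> log_len=8
Op 4: F0 acks idx 6 -> match: F0=6 F1=0 F2=0 F3=0; commitIndex=0
Op 5: F1 acks idx 8 -> match: F0=6 F1=8 F2=0 F3=0; commitIndex=6
Op 6: F0 acks idx 2 -> match: F0=6 F1=8 F2=0 F3=0; commitIndex=6

Answer: 6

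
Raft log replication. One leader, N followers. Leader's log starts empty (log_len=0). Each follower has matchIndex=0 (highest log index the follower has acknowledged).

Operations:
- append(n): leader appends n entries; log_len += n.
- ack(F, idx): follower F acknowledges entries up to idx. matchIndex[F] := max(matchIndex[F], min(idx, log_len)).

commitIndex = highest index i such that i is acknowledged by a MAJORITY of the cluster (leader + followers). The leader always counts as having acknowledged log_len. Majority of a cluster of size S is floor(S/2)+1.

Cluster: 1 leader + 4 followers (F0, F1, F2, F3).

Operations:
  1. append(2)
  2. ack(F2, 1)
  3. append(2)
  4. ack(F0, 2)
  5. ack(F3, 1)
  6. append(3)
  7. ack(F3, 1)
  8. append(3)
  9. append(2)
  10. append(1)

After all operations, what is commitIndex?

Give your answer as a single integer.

Answer: 1

Derivation:
Op 1: append 2 -> log_len=2
Op 2: F2 acks idx 1 -> match: F0=0 F1=0 F2=1 F3=0; commitIndex=0
Op 3: append 2 -> log_len=4
Op 4: F0 acks idx 2 -> match: F0=2 F1=0 F2=1 F3=0; commitIndex=1
Op 5: F3 acks idx 1 -> match: F0=2 F1=0 F2=1 F3=1; commitIndex=1
Op 6: append 3 -> log_len=7
Op 7: F3 acks idx 1 -> match: F0=2 F1=0 F2=1 F3=1; commitIndex=1
Op 8: append 3 -> log_len=10
Op 9: append 2 -> log_len=12
Op 10: append 1 -> log_len=13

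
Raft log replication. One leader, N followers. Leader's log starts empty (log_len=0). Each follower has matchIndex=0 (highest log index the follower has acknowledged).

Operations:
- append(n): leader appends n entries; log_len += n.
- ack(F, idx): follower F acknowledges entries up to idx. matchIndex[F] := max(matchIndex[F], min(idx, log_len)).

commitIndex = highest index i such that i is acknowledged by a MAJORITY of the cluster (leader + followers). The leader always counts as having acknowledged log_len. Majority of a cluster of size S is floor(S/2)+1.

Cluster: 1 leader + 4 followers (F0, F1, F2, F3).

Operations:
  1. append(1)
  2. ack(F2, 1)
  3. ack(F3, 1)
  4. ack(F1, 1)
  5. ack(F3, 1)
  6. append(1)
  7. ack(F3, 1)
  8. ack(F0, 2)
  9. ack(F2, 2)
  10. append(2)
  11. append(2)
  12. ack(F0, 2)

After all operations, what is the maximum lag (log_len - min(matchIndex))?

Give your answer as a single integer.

Op 1: append 1 -> log_len=1
Op 2: F2 acks idx 1 -> match: F0=0 F1=0 F2=1 F3=0; commitIndex=0
Op 3: F3 acks idx 1 -> match: F0=0 F1=0 F2=1 F3=1; commitIndex=1
Op 4: F1 acks idx 1 -> match: F0=0 F1=1 F2=1 F3=1; commitIndex=1
Op 5: F3 acks idx 1 -> match: F0=0 F1=1 F2=1 F3=1; commitIndex=1
Op 6: append 1 -> log_len=2
Op 7: F3 acks idx 1 -> match: F0=0 F1=1 F2=1 F3=1; commitIndex=1
Op 8: F0 acks idx 2 -> match: F0=2 F1=1 F2=1 F3=1; commitIndex=1
Op 9: F2 acks idx 2 -> match: F0=2 F1=1 F2=2 F3=1; commitIndex=2
Op 10: append 2 -> log_len=4
Op 11: append 2 -> log_len=6
Op 12: F0 acks idx 2 -> match: F0=2 F1=1 F2=2 F3=1; commitIndex=2

Answer: 5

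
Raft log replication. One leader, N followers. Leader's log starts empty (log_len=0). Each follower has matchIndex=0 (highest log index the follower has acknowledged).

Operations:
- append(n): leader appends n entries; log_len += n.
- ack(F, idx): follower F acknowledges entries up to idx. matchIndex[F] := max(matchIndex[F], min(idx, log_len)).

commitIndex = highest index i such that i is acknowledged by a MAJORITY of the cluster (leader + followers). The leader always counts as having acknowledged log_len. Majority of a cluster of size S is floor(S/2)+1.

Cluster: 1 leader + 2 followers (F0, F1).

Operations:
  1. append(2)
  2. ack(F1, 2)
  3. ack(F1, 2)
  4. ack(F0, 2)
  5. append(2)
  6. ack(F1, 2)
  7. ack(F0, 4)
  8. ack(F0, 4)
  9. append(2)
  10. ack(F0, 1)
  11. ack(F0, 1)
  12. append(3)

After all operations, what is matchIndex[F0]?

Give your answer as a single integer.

Answer: 4

Derivation:
Op 1: append 2 -> log_len=2
Op 2: F1 acks idx 2 -> match: F0=0 F1=2; commitIndex=2
Op 3: F1 acks idx 2 -> match: F0=0 F1=2; commitIndex=2
Op 4: F0 acks idx 2 -> match: F0=2 F1=2; commitIndex=2
Op 5: append 2 -> log_len=4
Op 6: F1 acks idx 2 -> match: F0=2 F1=2; commitIndex=2
Op 7: F0 acks idx 4 -> match: F0=4 F1=2; commitIndex=4
Op 8: F0 acks idx 4 -> match: F0=4 F1=2; commitIndex=4
Op 9: append 2 -> log_len=6
Op 10: F0 acks idx 1 -> match: F0=4 F1=2; commitIndex=4
Op 11: F0 acks idx 1 -> match: F0=4 F1=2; commitIndex=4
Op 12: append 3 -> log_len=9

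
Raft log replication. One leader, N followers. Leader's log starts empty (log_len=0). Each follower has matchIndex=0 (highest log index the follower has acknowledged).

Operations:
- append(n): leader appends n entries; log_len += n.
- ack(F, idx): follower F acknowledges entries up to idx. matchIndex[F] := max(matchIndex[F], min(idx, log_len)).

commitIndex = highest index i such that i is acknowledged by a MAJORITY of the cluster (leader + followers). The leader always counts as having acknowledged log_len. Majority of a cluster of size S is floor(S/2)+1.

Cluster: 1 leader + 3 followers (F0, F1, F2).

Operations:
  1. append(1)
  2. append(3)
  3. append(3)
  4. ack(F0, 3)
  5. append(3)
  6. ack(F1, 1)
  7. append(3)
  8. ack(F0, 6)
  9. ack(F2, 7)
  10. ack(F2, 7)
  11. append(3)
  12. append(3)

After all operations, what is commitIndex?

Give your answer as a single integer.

Answer: 6

Derivation:
Op 1: append 1 -> log_len=1
Op 2: append 3 -> log_len=4
Op 3: append 3 -> log_len=7
Op 4: F0 acks idx 3 -> match: F0=3 F1=0 F2=0; commitIndex=0
Op 5: append 3 -> log_len=10
Op 6: F1 acks idx 1 -> match: F0=3 F1=1 F2=0; commitIndex=1
Op 7: append 3 -> log_len=13
Op 8: F0 acks idx 6 -> match: F0=6 F1=1 F2=0; commitIndex=1
Op 9: F2 acks idx 7 -> match: F0=6 F1=1 F2=7; commitIndex=6
Op 10: F2 acks idx 7 -> match: F0=6 F1=1 F2=7; commitIndex=6
Op 11: append 3 -> log_len=16
Op 12: append 3 -> log_len=19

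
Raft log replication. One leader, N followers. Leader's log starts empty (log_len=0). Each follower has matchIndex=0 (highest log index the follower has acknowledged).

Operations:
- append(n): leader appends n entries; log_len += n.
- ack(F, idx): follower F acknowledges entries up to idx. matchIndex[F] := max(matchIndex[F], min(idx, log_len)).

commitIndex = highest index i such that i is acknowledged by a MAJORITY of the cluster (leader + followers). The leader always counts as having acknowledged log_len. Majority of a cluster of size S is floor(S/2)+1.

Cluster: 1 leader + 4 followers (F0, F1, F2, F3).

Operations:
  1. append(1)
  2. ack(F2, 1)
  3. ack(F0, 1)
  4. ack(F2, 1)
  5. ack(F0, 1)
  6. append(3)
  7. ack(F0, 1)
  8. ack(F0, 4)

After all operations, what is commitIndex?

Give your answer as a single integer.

Op 1: append 1 -> log_len=1
Op 2: F2 acks idx 1 -> match: F0=0 F1=0 F2=1 F3=0; commitIndex=0
Op 3: F0 acks idx 1 -> match: F0=1 F1=0 F2=1 F3=0; commitIndex=1
Op 4: F2 acks idx 1 -> match: F0=1 F1=0 F2=1 F3=0; commitIndex=1
Op 5: F0 acks idx 1 -> match: F0=1 F1=0 F2=1 F3=0; commitIndex=1
Op 6: append 3 -> log_len=4
Op 7: F0 acks idx 1 -> match: F0=1 F1=0 F2=1 F3=0; commitIndex=1
Op 8: F0 acks idx 4 -> match: F0=4 F1=0 F2=1 F3=0; commitIndex=1

Answer: 1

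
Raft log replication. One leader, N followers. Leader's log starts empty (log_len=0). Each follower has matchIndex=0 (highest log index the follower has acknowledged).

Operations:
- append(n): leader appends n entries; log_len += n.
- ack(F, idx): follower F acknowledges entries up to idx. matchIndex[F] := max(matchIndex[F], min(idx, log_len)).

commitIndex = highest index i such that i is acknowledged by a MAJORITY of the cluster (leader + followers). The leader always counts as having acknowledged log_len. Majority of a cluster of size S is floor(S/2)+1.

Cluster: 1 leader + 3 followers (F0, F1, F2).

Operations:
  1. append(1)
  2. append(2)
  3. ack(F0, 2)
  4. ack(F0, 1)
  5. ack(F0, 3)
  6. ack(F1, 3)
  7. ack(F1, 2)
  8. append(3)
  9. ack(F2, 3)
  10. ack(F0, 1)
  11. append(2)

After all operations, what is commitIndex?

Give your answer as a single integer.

Op 1: append 1 -> log_len=1
Op 2: append 2 -> log_len=3
Op 3: F0 acks idx 2 -> match: F0=2 F1=0 F2=0; commitIndex=0
Op 4: F0 acks idx 1 -> match: F0=2 F1=0 F2=0; commitIndex=0
Op 5: F0 acks idx 3 -> match: F0=3 F1=0 F2=0; commitIndex=0
Op 6: F1 acks idx 3 -> match: F0=3 F1=3 F2=0; commitIndex=3
Op 7: F1 acks idx 2 -> match: F0=3 F1=3 F2=0; commitIndex=3
Op 8: append 3 -> log_len=6
Op 9: F2 acks idx 3 -> match: F0=3 F1=3 F2=3; commitIndex=3
Op 10: F0 acks idx 1 -> match: F0=3 F1=3 F2=3; commitIndex=3
Op 11: append 2 -> log_len=8

Answer: 3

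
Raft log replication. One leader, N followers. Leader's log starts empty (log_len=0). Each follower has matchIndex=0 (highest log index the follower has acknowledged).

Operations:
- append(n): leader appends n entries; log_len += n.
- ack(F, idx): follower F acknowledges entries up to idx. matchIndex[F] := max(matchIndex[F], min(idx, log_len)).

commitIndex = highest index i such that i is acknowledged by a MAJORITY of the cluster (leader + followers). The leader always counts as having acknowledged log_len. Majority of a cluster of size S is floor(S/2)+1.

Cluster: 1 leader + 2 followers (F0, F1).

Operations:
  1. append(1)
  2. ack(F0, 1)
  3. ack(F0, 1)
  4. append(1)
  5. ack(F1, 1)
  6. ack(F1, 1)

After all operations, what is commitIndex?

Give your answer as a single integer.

Answer: 1

Derivation:
Op 1: append 1 -> log_len=1
Op 2: F0 acks idx 1 -> match: F0=1 F1=0; commitIndex=1
Op 3: F0 acks idx 1 -> match: F0=1 F1=0; commitIndex=1
Op 4: append 1 -> log_len=2
Op 5: F1 acks idx 1 -> match: F0=1 F1=1; commitIndex=1
Op 6: F1 acks idx 1 -> match: F0=1 F1=1; commitIndex=1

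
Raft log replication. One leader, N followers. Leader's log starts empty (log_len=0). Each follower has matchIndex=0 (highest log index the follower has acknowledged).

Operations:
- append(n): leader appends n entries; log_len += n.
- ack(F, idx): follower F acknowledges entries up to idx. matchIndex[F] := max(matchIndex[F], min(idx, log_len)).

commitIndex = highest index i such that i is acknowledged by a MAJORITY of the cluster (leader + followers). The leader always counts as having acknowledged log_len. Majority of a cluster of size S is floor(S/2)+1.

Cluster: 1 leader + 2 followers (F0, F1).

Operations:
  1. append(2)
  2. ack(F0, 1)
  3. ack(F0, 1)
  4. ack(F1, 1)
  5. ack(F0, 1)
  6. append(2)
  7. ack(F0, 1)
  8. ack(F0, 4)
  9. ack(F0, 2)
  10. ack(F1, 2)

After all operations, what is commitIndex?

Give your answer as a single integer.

Answer: 4

Derivation:
Op 1: append 2 -> log_len=2
Op 2: F0 acks idx 1 -> match: F0=1 F1=0; commitIndex=1
Op 3: F0 acks idx 1 -> match: F0=1 F1=0; commitIndex=1
Op 4: F1 acks idx 1 -> match: F0=1 F1=1; commitIndex=1
Op 5: F0 acks idx 1 -> match: F0=1 F1=1; commitIndex=1
Op 6: append 2 -> log_len=4
Op 7: F0 acks idx 1 -> match: F0=1 F1=1; commitIndex=1
Op 8: F0 acks idx 4 -> match: F0=4 F1=1; commitIndex=4
Op 9: F0 acks idx 2 -> match: F0=4 F1=1; commitIndex=4
Op 10: F1 acks idx 2 -> match: F0=4 F1=2; commitIndex=4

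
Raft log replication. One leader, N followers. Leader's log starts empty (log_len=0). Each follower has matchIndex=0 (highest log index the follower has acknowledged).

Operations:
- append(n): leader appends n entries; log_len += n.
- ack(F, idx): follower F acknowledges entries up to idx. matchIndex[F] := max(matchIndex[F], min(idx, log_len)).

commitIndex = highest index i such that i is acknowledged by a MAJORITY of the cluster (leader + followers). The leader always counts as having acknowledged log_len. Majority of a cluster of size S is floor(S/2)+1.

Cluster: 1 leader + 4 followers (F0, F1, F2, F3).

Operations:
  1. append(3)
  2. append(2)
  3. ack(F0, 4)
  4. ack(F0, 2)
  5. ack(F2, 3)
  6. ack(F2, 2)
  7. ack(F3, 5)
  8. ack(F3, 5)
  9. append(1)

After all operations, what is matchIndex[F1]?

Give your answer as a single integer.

Op 1: append 3 -> log_len=3
Op 2: append 2 -> log_len=5
Op 3: F0 acks idx 4 -> match: F0=4 F1=0 F2=0 F3=0; commitIndex=0
Op 4: F0 acks idx 2 -> match: F0=4 F1=0 F2=0 F3=0; commitIndex=0
Op 5: F2 acks idx 3 -> match: F0=4 F1=0 F2=3 F3=0; commitIndex=3
Op 6: F2 acks idx 2 -> match: F0=4 F1=0 F2=3 F3=0; commitIndex=3
Op 7: F3 acks idx 5 -> match: F0=4 F1=0 F2=3 F3=5; commitIndex=4
Op 8: F3 acks idx 5 -> match: F0=4 F1=0 F2=3 F3=5; commitIndex=4
Op 9: append 1 -> log_len=6

Answer: 0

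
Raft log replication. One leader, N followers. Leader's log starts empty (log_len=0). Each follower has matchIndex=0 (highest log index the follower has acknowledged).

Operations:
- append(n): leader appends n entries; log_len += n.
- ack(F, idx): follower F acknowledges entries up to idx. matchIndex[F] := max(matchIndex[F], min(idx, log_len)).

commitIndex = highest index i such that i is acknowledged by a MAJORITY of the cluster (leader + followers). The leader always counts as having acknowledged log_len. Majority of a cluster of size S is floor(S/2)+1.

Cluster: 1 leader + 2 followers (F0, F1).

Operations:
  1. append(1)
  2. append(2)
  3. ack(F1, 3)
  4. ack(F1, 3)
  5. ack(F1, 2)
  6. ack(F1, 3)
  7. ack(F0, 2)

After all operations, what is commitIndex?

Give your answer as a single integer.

Op 1: append 1 -> log_len=1
Op 2: append 2 -> log_len=3
Op 3: F1 acks idx 3 -> match: F0=0 F1=3; commitIndex=3
Op 4: F1 acks idx 3 -> match: F0=0 F1=3; commitIndex=3
Op 5: F1 acks idx 2 -> match: F0=0 F1=3; commitIndex=3
Op 6: F1 acks idx 3 -> match: F0=0 F1=3; commitIndex=3
Op 7: F0 acks idx 2 -> match: F0=2 F1=3; commitIndex=3

Answer: 3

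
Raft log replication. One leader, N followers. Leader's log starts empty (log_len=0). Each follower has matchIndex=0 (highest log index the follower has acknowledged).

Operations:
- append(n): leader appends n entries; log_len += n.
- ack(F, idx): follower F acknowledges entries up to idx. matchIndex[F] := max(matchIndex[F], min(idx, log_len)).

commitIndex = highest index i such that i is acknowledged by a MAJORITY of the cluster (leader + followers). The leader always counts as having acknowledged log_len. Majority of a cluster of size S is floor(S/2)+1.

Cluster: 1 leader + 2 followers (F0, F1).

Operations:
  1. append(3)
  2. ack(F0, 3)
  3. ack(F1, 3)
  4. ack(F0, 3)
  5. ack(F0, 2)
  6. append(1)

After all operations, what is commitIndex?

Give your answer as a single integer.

Op 1: append 3 -> log_len=3
Op 2: F0 acks idx 3 -> match: F0=3 F1=0; commitIndex=3
Op 3: F1 acks idx 3 -> match: F0=3 F1=3; commitIndex=3
Op 4: F0 acks idx 3 -> match: F0=3 F1=3; commitIndex=3
Op 5: F0 acks idx 2 -> match: F0=3 F1=3; commitIndex=3
Op 6: append 1 -> log_len=4

Answer: 3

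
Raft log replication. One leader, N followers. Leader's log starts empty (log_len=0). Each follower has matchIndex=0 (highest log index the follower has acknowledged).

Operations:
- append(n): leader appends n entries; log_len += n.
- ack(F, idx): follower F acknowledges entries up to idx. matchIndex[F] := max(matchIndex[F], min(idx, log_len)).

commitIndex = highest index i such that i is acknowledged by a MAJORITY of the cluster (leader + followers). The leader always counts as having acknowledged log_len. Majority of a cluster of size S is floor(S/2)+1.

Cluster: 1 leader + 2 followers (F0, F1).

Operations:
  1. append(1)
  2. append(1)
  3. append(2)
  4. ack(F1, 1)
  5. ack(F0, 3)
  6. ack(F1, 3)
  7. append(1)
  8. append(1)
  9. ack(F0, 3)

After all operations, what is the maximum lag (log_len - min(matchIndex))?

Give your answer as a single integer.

Answer: 3

Derivation:
Op 1: append 1 -> log_len=1
Op 2: append 1 -> log_len=2
Op 3: append 2 -> log_len=4
Op 4: F1 acks idx 1 -> match: F0=0 F1=1; commitIndex=1
Op 5: F0 acks idx 3 -> match: F0=3 F1=1; commitIndex=3
Op 6: F1 acks idx 3 -> match: F0=3 F1=3; commitIndex=3
Op 7: append 1 -> log_len=5
Op 8: append 1 -> log_len=6
Op 9: F0 acks idx 3 -> match: F0=3 F1=3; commitIndex=3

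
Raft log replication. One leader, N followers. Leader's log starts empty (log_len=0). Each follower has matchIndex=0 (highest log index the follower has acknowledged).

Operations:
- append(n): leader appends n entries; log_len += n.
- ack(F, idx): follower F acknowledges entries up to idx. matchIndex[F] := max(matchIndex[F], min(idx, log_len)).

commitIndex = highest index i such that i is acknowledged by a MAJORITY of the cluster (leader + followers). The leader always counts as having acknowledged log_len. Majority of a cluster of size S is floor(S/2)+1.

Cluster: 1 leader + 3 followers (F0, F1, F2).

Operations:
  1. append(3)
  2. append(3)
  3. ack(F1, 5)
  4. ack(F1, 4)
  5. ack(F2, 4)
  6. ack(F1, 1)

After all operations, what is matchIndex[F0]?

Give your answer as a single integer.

Op 1: append 3 -> log_len=3
Op 2: append 3 -> log_len=6
Op 3: F1 acks idx 5 -> match: F0=0 F1=5 F2=0; commitIndex=0
Op 4: F1 acks idx 4 -> match: F0=0 F1=5 F2=0; commitIndex=0
Op 5: F2 acks idx 4 -> match: F0=0 F1=5 F2=4; commitIndex=4
Op 6: F1 acks idx 1 -> match: F0=0 F1=5 F2=4; commitIndex=4

Answer: 0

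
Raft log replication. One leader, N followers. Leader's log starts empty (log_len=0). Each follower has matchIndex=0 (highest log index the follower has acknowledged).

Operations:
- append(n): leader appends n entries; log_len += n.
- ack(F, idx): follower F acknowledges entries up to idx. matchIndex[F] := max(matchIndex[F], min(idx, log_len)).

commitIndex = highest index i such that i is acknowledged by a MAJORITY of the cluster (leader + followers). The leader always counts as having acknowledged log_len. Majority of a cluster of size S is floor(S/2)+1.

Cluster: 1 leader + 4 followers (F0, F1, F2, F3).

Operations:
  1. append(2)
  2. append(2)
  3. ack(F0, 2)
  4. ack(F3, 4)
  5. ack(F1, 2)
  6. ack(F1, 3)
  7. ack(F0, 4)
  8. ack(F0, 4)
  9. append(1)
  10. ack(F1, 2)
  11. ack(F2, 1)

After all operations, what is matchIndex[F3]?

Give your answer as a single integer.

Answer: 4

Derivation:
Op 1: append 2 -> log_len=2
Op 2: append 2 -> log_len=4
Op 3: F0 acks idx 2 -> match: F0=2 F1=0 F2=0 F3=0; commitIndex=0
Op 4: F3 acks idx 4 -> match: F0=2 F1=0 F2=0 F3=4; commitIndex=2
Op 5: F1 acks idx 2 -> match: F0=2 F1=2 F2=0 F3=4; commitIndex=2
Op 6: F1 acks idx 3 -> match: F0=2 F1=3 F2=0 F3=4; commitIndex=3
Op 7: F0 acks idx 4 -> match: F0=4 F1=3 F2=0 F3=4; commitIndex=4
Op 8: F0 acks idx 4 -> match: F0=4 F1=3 F2=0 F3=4; commitIndex=4
Op 9: append 1 -> log_len=5
Op 10: F1 acks idx 2 -> match: F0=4 F1=3 F2=0 F3=4; commitIndex=4
Op 11: F2 acks idx 1 -> match: F0=4 F1=3 F2=1 F3=4; commitIndex=4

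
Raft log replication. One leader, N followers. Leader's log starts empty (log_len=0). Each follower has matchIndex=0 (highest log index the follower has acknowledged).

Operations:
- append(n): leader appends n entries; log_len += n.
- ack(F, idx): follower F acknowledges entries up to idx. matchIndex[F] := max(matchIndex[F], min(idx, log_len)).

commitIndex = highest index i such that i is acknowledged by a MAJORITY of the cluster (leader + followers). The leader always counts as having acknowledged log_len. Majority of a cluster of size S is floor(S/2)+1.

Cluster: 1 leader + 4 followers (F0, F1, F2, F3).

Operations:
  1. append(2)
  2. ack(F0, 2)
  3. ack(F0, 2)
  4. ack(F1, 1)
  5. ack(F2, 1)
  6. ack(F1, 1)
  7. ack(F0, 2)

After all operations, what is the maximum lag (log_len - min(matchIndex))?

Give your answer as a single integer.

Op 1: append 2 -> log_len=2
Op 2: F0 acks idx 2 -> match: F0=2 F1=0 F2=0 F3=0; commitIndex=0
Op 3: F0 acks idx 2 -> match: F0=2 F1=0 F2=0 F3=0; commitIndex=0
Op 4: F1 acks idx 1 -> match: F0=2 F1=1 F2=0 F3=0; commitIndex=1
Op 5: F2 acks idx 1 -> match: F0=2 F1=1 F2=1 F3=0; commitIndex=1
Op 6: F1 acks idx 1 -> match: F0=2 F1=1 F2=1 F3=0; commitIndex=1
Op 7: F0 acks idx 2 -> match: F0=2 F1=1 F2=1 F3=0; commitIndex=1

Answer: 2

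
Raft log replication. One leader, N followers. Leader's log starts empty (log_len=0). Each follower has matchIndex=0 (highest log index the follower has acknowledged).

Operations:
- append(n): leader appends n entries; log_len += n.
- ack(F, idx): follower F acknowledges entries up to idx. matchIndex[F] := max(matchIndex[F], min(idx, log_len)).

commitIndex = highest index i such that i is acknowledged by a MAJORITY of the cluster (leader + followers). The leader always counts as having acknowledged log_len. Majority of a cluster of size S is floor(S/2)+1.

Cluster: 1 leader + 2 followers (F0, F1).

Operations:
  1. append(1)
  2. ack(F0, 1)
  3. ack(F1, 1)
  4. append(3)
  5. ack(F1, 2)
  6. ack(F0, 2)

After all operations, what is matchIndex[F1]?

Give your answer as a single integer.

Answer: 2

Derivation:
Op 1: append 1 -> log_len=1
Op 2: F0 acks idx 1 -> match: F0=1 F1=0; commitIndex=1
Op 3: F1 acks idx 1 -> match: F0=1 F1=1; commitIndex=1
Op 4: append 3 -> log_len=4
Op 5: F1 acks idx 2 -> match: F0=1 F1=2; commitIndex=2
Op 6: F0 acks idx 2 -> match: F0=2 F1=2; commitIndex=2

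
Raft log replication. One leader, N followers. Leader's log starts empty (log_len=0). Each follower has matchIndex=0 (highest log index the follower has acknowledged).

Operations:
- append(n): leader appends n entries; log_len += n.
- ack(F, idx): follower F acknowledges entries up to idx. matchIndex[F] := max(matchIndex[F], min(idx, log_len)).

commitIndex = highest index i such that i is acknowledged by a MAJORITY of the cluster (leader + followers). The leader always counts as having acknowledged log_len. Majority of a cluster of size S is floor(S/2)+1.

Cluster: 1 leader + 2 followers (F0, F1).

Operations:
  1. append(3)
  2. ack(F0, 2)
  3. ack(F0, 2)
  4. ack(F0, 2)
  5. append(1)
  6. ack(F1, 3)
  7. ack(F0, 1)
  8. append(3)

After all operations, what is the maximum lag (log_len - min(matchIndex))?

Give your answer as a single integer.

Answer: 5

Derivation:
Op 1: append 3 -> log_len=3
Op 2: F0 acks idx 2 -> match: F0=2 F1=0; commitIndex=2
Op 3: F0 acks idx 2 -> match: F0=2 F1=0; commitIndex=2
Op 4: F0 acks idx 2 -> match: F0=2 F1=0; commitIndex=2
Op 5: append 1 -> log_len=4
Op 6: F1 acks idx 3 -> match: F0=2 F1=3; commitIndex=3
Op 7: F0 acks idx 1 -> match: F0=2 F1=3; commitIndex=3
Op 8: append 3 -> log_len=7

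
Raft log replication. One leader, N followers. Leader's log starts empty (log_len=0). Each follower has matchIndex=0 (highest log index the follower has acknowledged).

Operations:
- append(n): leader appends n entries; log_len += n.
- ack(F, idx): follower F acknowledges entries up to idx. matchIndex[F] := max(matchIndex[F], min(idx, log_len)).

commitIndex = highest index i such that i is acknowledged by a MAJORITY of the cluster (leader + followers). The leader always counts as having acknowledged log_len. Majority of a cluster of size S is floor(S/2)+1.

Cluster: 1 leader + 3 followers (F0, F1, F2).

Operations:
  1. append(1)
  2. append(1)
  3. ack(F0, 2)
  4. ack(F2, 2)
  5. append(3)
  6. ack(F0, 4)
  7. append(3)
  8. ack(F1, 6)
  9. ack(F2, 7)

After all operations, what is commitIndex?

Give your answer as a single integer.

Answer: 6

Derivation:
Op 1: append 1 -> log_len=1
Op 2: append 1 -> log_len=2
Op 3: F0 acks idx 2 -> match: F0=2 F1=0 F2=0; commitIndex=0
Op 4: F2 acks idx 2 -> match: F0=2 F1=0 F2=2; commitIndex=2
Op 5: append 3 -> log_len=5
Op 6: F0 acks idx 4 -> match: F0=4 F1=0 F2=2; commitIndex=2
Op 7: append 3 -> log_len=8
Op 8: F1 acks idx 6 -> match: F0=4 F1=6 F2=2; commitIndex=4
Op 9: F2 acks idx 7 -> match: F0=4 F1=6 F2=7; commitIndex=6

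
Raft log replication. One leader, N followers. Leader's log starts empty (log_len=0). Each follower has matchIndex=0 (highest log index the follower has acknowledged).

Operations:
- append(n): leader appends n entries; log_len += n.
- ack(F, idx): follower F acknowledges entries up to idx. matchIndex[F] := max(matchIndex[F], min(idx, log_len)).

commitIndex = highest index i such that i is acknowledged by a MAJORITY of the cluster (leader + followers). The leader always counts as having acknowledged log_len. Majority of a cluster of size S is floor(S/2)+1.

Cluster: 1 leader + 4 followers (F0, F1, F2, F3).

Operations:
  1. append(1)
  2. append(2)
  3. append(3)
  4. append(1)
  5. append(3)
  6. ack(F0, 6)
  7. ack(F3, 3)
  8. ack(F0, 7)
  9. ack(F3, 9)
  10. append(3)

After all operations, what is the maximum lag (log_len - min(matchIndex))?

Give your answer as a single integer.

Answer: 13

Derivation:
Op 1: append 1 -> log_len=1
Op 2: append 2 -> log_len=3
Op 3: append 3 -> log_len=6
Op 4: append 1 -> log_len=7
Op 5: append 3 -> log_len=10
Op 6: F0 acks idx 6 -> match: F0=6 F1=0 F2=0 F3=0; commitIndex=0
Op 7: F3 acks idx 3 -> match: F0=6 F1=0 F2=0 F3=3; commitIndex=3
Op 8: F0 acks idx 7 -> match: F0=7 F1=0 F2=0 F3=3; commitIndex=3
Op 9: F3 acks idx 9 -> match: F0=7 F1=0 F2=0 F3=9; commitIndex=7
Op 10: append 3 -> log_len=13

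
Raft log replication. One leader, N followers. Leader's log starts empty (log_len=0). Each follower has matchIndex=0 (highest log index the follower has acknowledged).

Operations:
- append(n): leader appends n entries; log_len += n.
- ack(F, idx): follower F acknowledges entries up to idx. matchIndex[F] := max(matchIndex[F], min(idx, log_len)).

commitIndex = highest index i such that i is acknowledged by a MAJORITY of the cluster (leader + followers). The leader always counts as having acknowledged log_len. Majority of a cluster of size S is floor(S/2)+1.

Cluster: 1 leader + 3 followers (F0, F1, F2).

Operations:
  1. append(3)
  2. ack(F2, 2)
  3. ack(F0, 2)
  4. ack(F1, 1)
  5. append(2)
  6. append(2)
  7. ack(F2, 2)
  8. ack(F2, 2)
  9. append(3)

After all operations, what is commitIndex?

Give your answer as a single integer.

Answer: 2

Derivation:
Op 1: append 3 -> log_len=3
Op 2: F2 acks idx 2 -> match: F0=0 F1=0 F2=2; commitIndex=0
Op 3: F0 acks idx 2 -> match: F0=2 F1=0 F2=2; commitIndex=2
Op 4: F1 acks idx 1 -> match: F0=2 F1=1 F2=2; commitIndex=2
Op 5: append 2 -> log_len=5
Op 6: append 2 -> log_len=7
Op 7: F2 acks idx 2 -> match: F0=2 F1=1 F2=2; commitIndex=2
Op 8: F2 acks idx 2 -> match: F0=2 F1=1 F2=2; commitIndex=2
Op 9: append 3 -> log_len=10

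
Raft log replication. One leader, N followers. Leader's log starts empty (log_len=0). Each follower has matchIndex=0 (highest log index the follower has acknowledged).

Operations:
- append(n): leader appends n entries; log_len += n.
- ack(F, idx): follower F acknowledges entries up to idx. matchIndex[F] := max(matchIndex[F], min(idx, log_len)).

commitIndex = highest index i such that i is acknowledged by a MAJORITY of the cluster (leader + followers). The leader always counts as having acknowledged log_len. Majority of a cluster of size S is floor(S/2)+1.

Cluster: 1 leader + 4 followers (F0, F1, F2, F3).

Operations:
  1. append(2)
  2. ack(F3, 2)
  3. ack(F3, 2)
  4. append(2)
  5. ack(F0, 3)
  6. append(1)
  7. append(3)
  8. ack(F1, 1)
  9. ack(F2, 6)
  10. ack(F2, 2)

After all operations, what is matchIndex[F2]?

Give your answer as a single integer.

Answer: 6

Derivation:
Op 1: append 2 -> log_len=2
Op 2: F3 acks idx 2 -> match: F0=0 F1=0 F2=0 F3=2; commitIndex=0
Op 3: F3 acks idx 2 -> match: F0=0 F1=0 F2=0 F3=2; commitIndex=0
Op 4: append 2 -> log_len=4
Op 5: F0 acks idx 3 -> match: F0=3 F1=0 F2=0 F3=2; commitIndex=2
Op 6: append 1 -> log_len=5
Op 7: append 3 -> log_len=8
Op 8: F1 acks idx 1 -> match: F0=3 F1=1 F2=0 F3=2; commitIndex=2
Op 9: F2 acks idx 6 -> match: F0=3 F1=1 F2=6 F3=2; commitIndex=3
Op 10: F2 acks idx 2 -> match: F0=3 F1=1 F2=6 F3=2; commitIndex=3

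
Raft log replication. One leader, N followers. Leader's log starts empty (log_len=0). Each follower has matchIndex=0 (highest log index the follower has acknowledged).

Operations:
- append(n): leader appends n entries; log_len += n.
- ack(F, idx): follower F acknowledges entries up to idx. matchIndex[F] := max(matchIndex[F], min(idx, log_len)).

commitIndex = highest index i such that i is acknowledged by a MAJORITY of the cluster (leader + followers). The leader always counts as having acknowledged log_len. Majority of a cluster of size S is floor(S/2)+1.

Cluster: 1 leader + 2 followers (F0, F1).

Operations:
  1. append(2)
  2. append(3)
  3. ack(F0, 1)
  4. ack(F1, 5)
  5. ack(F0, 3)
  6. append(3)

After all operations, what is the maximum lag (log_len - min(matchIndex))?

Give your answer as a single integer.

Answer: 5

Derivation:
Op 1: append 2 -> log_len=2
Op 2: append 3 -> log_len=5
Op 3: F0 acks idx 1 -> match: F0=1 F1=0; commitIndex=1
Op 4: F1 acks idx 5 -> match: F0=1 F1=5; commitIndex=5
Op 5: F0 acks idx 3 -> match: F0=3 F1=5; commitIndex=5
Op 6: append 3 -> log_len=8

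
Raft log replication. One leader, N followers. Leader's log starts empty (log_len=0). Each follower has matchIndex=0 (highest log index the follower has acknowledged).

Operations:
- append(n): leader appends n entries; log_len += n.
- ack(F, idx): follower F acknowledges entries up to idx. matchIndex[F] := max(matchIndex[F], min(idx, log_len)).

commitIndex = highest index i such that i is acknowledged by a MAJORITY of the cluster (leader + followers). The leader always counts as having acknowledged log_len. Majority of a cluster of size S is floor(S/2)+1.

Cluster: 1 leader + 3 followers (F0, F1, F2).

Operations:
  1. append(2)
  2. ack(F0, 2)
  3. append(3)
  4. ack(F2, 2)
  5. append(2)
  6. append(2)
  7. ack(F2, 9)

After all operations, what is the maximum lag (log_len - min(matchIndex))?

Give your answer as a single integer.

Answer: 9

Derivation:
Op 1: append 2 -> log_len=2
Op 2: F0 acks idx 2 -> match: F0=2 F1=0 F2=0; commitIndex=0
Op 3: append 3 -> log_len=5
Op 4: F2 acks idx 2 -> match: F0=2 F1=0 F2=2; commitIndex=2
Op 5: append 2 -> log_len=7
Op 6: append 2 -> log_len=9
Op 7: F2 acks idx 9 -> match: F0=2 F1=0 F2=9; commitIndex=2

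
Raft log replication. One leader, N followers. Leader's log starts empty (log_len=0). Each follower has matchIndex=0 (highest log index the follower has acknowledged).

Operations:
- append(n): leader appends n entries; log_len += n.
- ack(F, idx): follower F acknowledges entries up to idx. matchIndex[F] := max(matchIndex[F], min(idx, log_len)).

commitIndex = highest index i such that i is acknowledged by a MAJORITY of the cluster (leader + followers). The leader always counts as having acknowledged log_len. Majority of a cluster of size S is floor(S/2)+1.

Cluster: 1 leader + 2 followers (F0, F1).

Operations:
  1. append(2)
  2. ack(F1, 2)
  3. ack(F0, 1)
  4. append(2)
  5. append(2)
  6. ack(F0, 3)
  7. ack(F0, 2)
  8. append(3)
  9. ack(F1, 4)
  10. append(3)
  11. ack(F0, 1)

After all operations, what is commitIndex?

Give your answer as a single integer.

Op 1: append 2 -> log_len=2
Op 2: F1 acks idx 2 -> match: F0=0 F1=2; commitIndex=2
Op 3: F0 acks idx 1 -> match: F0=1 F1=2; commitIndex=2
Op 4: append 2 -> log_len=4
Op 5: append 2 -> log_len=6
Op 6: F0 acks idx 3 -> match: F0=3 F1=2; commitIndex=3
Op 7: F0 acks idx 2 -> match: F0=3 F1=2; commitIndex=3
Op 8: append 3 -> log_len=9
Op 9: F1 acks idx 4 -> match: F0=3 F1=4; commitIndex=4
Op 10: append 3 -> log_len=12
Op 11: F0 acks idx 1 -> match: F0=3 F1=4; commitIndex=4

Answer: 4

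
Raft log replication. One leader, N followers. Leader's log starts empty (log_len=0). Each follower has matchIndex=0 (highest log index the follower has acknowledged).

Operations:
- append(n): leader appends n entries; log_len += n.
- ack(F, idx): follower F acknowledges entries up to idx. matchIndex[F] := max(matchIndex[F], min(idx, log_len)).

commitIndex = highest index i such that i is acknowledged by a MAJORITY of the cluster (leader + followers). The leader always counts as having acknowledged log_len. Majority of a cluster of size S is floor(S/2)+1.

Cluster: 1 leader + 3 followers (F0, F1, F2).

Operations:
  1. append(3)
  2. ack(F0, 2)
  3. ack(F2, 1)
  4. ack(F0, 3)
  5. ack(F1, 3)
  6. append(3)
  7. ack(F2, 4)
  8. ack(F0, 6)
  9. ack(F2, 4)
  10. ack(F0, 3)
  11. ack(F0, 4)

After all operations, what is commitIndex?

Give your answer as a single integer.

Op 1: append 3 -> log_len=3
Op 2: F0 acks idx 2 -> match: F0=2 F1=0 F2=0; commitIndex=0
Op 3: F2 acks idx 1 -> match: F0=2 F1=0 F2=1; commitIndex=1
Op 4: F0 acks idx 3 -> match: F0=3 F1=0 F2=1; commitIndex=1
Op 5: F1 acks idx 3 -> match: F0=3 F1=3 F2=1; commitIndex=3
Op 6: append 3 -> log_len=6
Op 7: F2 acks idx 4 -> match: F0=3 F1=3 F2=4; commitIndex=3
Op 8: F0 acks idx 6 -> match: F0=6 F1=3 F2=4; commitIndex=4
Op 9: F2 acks idx 4 -> match: F0=6 F1=3 F2=4; commitIndex=4
Op 10: F0 acks idx 3 -> match: F0=6 F1=3 F2=4; commitIndex=4
Op 11: F0 acks idx 4 -> match: F0=6 F1=3 F2=4; commitIndex=4

Answer: 4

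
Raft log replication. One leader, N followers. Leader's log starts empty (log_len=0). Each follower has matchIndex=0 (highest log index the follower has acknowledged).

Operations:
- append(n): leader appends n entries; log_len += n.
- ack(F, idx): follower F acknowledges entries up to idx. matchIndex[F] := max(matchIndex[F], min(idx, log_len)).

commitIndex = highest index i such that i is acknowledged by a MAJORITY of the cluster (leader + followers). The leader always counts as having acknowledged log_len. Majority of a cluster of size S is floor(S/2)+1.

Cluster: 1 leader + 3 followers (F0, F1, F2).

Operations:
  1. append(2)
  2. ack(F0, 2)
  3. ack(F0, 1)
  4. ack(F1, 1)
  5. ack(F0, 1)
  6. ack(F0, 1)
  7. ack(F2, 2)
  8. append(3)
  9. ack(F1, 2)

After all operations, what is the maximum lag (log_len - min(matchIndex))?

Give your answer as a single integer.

Op 1: append 2 -> log_len=2
Op 2: F0 acks idx 2 -> match: F0=2 F1=0 F2=0; commitIndex=0
Op 3: F0 acks idx 1 -> match: F0=2 F1=0 F2=0; commitIndex=0
Op 4: F1 acks idx 1 -> match: F0=2 F1=1 F2=0; commitIndex=1
Op 5: F0 acks idx 1 -> match: F0=2 F1=1 F2=0; commitIndex=1
Op 6: F0 acks idx 1 -> match: F0=2 F1=1 F2=0; commitIndex=1
Op 7: F2 acks idx 2 -> match: F0=2 F1=1 F2=2; commitIndex=2
Op 8: append 3 -> log_len=5
Op 9: F1 acks idx 2 -> match: F0=2 F1=2 F2=2; commitIndex=2

Answer: 3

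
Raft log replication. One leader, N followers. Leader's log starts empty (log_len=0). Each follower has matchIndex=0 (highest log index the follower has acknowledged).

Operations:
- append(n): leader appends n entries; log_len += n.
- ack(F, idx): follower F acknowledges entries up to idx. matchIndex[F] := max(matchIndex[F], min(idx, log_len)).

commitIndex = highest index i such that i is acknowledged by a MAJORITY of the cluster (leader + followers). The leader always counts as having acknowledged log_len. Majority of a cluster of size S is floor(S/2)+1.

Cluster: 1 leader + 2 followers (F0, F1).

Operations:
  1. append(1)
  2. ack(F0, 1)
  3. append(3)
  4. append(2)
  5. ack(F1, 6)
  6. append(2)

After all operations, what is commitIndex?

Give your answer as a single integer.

Answer: 6

Derivation:
Op 1: append 1 -> log_len=1
Op 2: F0 acks idx 1 -> match: F0=1 F1=0; commitIndex=1
Op 3: append 3 -> log_len=4
Op 4: append 2 -> log_len=6
Op 5: F1 acks idx 6 -> match: F0=1 F1=6; commitIndex=6
Op 6: append 2 -> log_len=8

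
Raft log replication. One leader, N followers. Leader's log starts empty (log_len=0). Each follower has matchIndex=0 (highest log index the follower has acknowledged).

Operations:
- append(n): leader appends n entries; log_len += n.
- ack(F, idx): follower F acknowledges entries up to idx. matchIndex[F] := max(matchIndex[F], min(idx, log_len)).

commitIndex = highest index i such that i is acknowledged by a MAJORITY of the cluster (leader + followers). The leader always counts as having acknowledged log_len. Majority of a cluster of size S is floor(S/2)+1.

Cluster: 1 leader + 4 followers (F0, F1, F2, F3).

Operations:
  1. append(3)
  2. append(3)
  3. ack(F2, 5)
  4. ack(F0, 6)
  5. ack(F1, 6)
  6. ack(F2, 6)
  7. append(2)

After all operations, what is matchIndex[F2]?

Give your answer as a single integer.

Op 1: append 3 -> log_len=3
Op 2: append 3 -> log_len=6
Op 3: F2 acks idx 5 -> match: F0=0 F1=0 F2=5 F3=0; commitIndex=0
Op 4: F0 acks idx 6 -> match: F0=6 F1=0 F2=5 F3=0; commitIndex=5
Op 5: F1 acks idx 6 -> match: F0=6 F1=6 F2=5 F3=0; commitIndex=6
Op 6: F2 acks idx 6 -> match: F0=6 F1=6 F2=6 F3=0; commitIndex=6
Op 7: append 2 -> log_len=8

Answer: 6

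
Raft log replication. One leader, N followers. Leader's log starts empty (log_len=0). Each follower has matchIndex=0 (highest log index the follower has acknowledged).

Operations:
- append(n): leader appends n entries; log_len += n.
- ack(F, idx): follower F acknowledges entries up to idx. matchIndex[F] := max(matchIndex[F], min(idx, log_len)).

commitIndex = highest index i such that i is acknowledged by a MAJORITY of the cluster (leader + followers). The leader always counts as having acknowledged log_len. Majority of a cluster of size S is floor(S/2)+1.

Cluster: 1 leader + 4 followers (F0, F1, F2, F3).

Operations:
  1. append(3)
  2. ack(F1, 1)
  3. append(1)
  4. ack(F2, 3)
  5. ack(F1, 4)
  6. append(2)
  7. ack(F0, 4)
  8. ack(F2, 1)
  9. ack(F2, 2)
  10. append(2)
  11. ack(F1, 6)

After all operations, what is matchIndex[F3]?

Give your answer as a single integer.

Op 1: append 3 -> log_len=3
Op 2: F1 acks idx 1 -> match: F0=0 F1=1 F2=0 F3=0; commitIndex=0
Op 3: append 1 -> log_len=4
Op 4: F2 acks idx 3 -> match: F0=0 F1=1 F2=3 F3=0; commitIndex=1
Op 5: F1 acks idx 4 -> match: F0=0 F1=4 F2=3 F3=0; commitIndex=3
Op 6: append 2 -> log_len=6
Op 7: F0 acks idx 4 -> match: F0=4 F1=4 F2=3 F3=0; commitIndex=4
Op 8: F2 acks idx 1 -> match: F0=4 F1=4 F2=3 F3=0; commitIndex=4
Op 9: F2 acks idx 2 -> match: F0=4 F1=4 F2=3 F3=0; commitIndex=4
Op 10: append 2 -> log_len=8
Op 11: F1 acks idx 6 -> match: F0=4 F1=6 F2=3 F3=0; commitIndex=4

Answer: 0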